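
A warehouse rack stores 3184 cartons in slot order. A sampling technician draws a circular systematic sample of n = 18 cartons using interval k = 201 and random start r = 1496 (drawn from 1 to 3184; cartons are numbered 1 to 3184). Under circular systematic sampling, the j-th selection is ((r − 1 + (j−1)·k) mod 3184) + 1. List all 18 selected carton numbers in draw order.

1496, 1697, 1898, 2099, 2300, 2501, 2702, 2903, 3104, 121, 322, 523, 724, 925, 1126, 1327, 1528, 1729

Selection 1: 1496
Selection 2: 1496 + 201 = 1697
Selection 3: 1697 + 201 = 1898
Selection 4: 1898 + 201 = 2099
Selection 5: 2099 + 201 = 2300
Selection 6: 2300 + 201 = 2501
Selection 7: 2501 + 201 = 2702
Selection 8: 2702 + 201 = 2903
Selection 9: 2903 + 201 = 3104
Selection 10: 3104 + 201 = 3305 → 3305 − 3184 = 121
Selection 11: 121 + 201 = 322
Selection 12: 322 + 201 = 523
Selection 13: 523 + 201 = 724
Selection 14: 724 + 201 = 925
Selection 15: 925 + 201 = 1126
Selection 16: 1126 + 201 = 1327
Selection 17: 1327 + 201 = 1528
Selection 18: 1528 + 201 = 1729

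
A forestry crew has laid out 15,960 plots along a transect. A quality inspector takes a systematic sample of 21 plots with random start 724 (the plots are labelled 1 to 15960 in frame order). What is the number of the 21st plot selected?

k = 15960/21 = 760
21st selection = r + (21−1)·k = 724 + 20×760 = 724 + 15200 = 15924

15924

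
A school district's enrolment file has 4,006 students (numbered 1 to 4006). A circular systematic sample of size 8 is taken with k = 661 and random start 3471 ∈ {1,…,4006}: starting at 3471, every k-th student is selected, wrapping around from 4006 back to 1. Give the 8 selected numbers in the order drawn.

3471, 126, 787, 1448, 2109, 2770, 3431, 86

Selection 1: 3471
Selection 2: 3471 + 661 = 4132 → 4132 − 4006 = 126
Selection 3: 126 + 661 = 787
Selection 4: 787 + 661 = 1448
Selection 5: 1448 + 661 = 2109
Selection 6: 2109 + 661 = 2770
Selection 7: 2770 + 661 = 3431
Selection 8: 3431 + 661 = 4092 → 4092 − 4006 = 86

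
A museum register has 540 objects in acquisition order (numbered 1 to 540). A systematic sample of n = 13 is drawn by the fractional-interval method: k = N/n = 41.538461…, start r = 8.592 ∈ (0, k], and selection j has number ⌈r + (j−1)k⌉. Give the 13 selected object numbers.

j=1: r + 0k = 8.592 → ⌈·⌉ = 9
j=2: r + 1k = 50.130461… → ⌈·⌉ = 51
j=3: r + 2k = 91.668923… → ⌈·⌉ = 92
j=4: r + 3k = 133.207384… → ⌈·⌉ = 134
j=5: r + 4k = 174.745846… → ⌈·⌉ = 175
j=6: r + 5k = 216.284307… → ⌈·⌉ = 217
j=7: r + 6k = 257.822769… → ⌈·⌉ = 258
j=8: r + 7k = 299.361230… → ⌈·⌉ = 300
j=9: r + 8k = 340.899692… → ⌈·⌉ = 341
j=10: r + 9k = 382.438153… → ⌈·⌉ = 383
j=11: r + 10k = 423.976615… → ⌈·⌉ = 424
j=12: r + 11k = 465.515076… → ⌈·⌉ = 466
j=13: r + 12k = 507.053538… → ⌈·⌉ = 508

9, 51, 92, 134, 175, 217, 258, 300, 341, 383, 424, 466, 508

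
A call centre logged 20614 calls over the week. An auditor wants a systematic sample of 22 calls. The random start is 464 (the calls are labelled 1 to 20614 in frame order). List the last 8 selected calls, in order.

13582, 14519, 15456, 16393, 17330, 18267, 19204, 20141

k = N/n = 20614/22 = 937
15th selection = 464 + 14×937 = 13582
16th: 13582 + 937 = 14519
17th: 14519 + 937 = 15456
18th: 15456 + 937 = 16393
19th: 16393 + 937 = 17330
20th: 17330 + 937 = 18267
21st: 18267 + 937 = 19204
22nd: 19204 + 937 = 20141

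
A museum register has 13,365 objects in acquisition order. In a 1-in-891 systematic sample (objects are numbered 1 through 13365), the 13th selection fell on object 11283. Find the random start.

k = 891
r = 11283 − (13−1)×891 = 11283 − 10692 = 591

591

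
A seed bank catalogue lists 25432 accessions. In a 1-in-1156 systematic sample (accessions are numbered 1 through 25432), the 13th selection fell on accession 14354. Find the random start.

k = 1156
r = 14354 − (13−1)×1156 = 14354 − 13872 = 482

482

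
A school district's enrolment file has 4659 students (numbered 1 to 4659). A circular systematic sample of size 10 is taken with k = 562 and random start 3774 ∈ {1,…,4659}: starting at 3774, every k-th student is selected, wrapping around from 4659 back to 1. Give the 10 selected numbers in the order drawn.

3774, 4336, 239, 801, 1363, 1925, 2487, 3049, 3611, 4173

Selection 1: 3774
Selection 2: 3774 + 562 = 4336
Selection 3: 4336 + 562 = 4898 → 4898 − 4659 = 239
Selection 4: 239 + 562 = 801
Selection 5: 801 + 562 = 1363
Selection 6: 1363 + 562 = 1925
Selection 7: 1925 + 562 = 2487
Selection 8: 2487 + 562 = 3049
Selection 9: 3049 + 562 = 3611
Selection 10: 3611 + 562 = 4173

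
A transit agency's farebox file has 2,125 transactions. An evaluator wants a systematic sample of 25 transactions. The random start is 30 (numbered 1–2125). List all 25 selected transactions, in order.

30, 115, 200, 285, 370, 455, 540, 625, 710, 795, 880, 965, 1050, 1135, 1220, 1305, 1390, 1475, 1560, 1645, 1730, 1815, 1900, 1985, 2070

k = N/n = 2125/25 = 85
transaction 1: 30
transaction 2: 30 + 85 = 115
transaction 3: 115 + 85 = 200
transaction 4: 200 + 85 = 285
transaction 5: 285 + 85 = 370
transaction 6: 370 + 85 = 455
transaction 7: 455 + 85 = 540
transaction 8: 540 + 85 = 625
transaction 9: 625 + 85 = 710
transaction 10: 710 + 85 = 795
transaction 11: 795 + 85 = 880
transaction 12: 880 + 85 = 965
transaction 13: 965 + 85 = 1050
transaction 14: 1050 + 85 = 1135
transaction 15: 1135 + 85 = 1220
transaction 16: 1220 + 85 = 1305
transaction 17: 1305 + 85 = 1390
transaction 18: 1390 + 85 = 1475
transaction 19: 1475 + 85 = 1560
transaction 20: 1560 + 85 = 1645
transaction 21: 1645 + 85 = 1730
transaction 22: 1730 + 85 = 1815
transaction 23: 1815 + 85 = 1900
transaction 24: 1900 + 85 = 1985
transaction 25: 1985 + 85 = 2070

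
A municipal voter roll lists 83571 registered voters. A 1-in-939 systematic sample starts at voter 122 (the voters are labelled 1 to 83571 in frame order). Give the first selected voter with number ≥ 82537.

82754

k = 939
Steps past start: ⌈(82537 − 122)/939⌉ = ⌈82415/939⌉ = 88
Selected voter: 122 + 88×939 = 82754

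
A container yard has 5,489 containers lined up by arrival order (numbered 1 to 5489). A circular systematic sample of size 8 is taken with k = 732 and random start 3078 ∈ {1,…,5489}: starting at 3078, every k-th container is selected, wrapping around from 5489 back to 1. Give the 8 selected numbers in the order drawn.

Selection 1: 3078
Selection 2: 3078 + 732 = 3810
Selection 3: 3810 + 732 = 4542
Selection 4: 4542 + 732 = 5274
Selection 5: 5274 + 732 = 6006 → 6006 − 5489 = 517
Selection 6: 517 + 732 = 1249
Selection 7: 1249 + 732 = 1981
Selection 8: 1981 + 732 = 2713

3078, 3810, 4542, 5274, 517, 1249, 1981, 2713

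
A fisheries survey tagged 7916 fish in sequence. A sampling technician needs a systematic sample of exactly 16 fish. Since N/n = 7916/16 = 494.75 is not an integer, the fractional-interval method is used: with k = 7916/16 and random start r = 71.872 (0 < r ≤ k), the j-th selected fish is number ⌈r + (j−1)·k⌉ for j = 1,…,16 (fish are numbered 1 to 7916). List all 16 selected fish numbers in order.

72, 567, 1062, 1557, 2051, 2546, 3041, 3536, 4030, 4525, 5020, 5515, 6009, 6504, 6999, 7494

j=1: r + 0k = 71.872 → ⌈·⌉ = 72
j=2: r + 1k = 566.622 → ⌈·⌉ = 567
j=3: r + 2k = 1061.372 → ⌈·⌉ = 1062
j=4: r + 3k = 1556.122 → ⌈·⌉ = 1557
j=5: r + 4k = 2050.872 → ⌈·⌉ = 2051
j=6: r + 5k = 2545.622 → ⌈·⌉ = 2546
j=7: r + 6k = 3040.372 → ⌈·⌉ = 3041
j=8: r + 7k = 3535.122 → ⌈·⌉ = 3536
j=9: r + 8k = 4029.872 → ⌈·⌉ = 4030
j=10: r + 9k = 4524.622 → ⌈·⌉ = 4525
j=11: r + 10k = 5019.372 → ⌈·⌉ = 5020
j=12: r + 11k = 5514.122 → ⌈·⌉ = 5515
j=13: r + 12k = 6008.872 → ⌈·⌉ = 6009
j=14: r + 13k = 6503.622 → ⌈·⌉ = 6504
j=15: r + 14k = 6998.372 → ⌈·⌉ = 6999
j=16: r + 15k = 7493.122 → ⌈·⌉ = 7494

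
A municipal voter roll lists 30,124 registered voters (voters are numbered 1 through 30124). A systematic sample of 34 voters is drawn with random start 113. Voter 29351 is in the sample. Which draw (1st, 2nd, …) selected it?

34

k = 30124/34 = 886
position = (29351 − 113)/886 + 1 = 29238/886 + 1 = 33 + 1 = 34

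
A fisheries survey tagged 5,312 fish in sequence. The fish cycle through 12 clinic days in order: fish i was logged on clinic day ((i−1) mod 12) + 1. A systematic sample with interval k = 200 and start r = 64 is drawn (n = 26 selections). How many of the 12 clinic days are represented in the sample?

Consecutive selections differ by k = 200, so their clinic day numbers differ by 200 mod 12 = 8.
gcd(200, 12) = 4, so the sample visits 12/4 = 3 distinct residues mod 12.
Start 64 is clinic day 4; the clinic days hit are 4, 8, 12.

3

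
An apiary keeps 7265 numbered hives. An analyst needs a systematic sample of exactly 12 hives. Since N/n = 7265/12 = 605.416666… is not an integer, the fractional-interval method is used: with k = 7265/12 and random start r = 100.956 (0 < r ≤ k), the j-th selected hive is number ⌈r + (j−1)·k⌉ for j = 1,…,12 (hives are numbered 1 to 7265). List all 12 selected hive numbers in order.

j=1: r + 0k = 100.956 → ⌈·⌉ = 101
j=2: r + 1k = 706.372666… → ⌈·⌉ = 707
j=3: r + 2k = 1311.789333… → ⌈·⌉ = 1312
j=4: r + 3k = 1917.206 → ⌈·⌉ = 1918
j=5: r + 4k = 2522.622666… → ⌈·⌉ = 2523
j=6: r + 5k = 3128.039333… → ⌈·⌉ = 3129
j=7: r + 6k = 3733.456 → ⌈·⌉ = 3734
j=8: r + 7k = 4338.872666… → ⌈·⌉ = 4339
j=9: r + 8k = 4944.289333… → ⌈·⌉ = 4945
j=10: r + 9k = 5549.706 → ⌈·⌉ = 5550
j=11: r + 10k = 6155.122666… → ⌈·⌉ = 6156
j=12: r + 11k = 6760.539333… → ⌈·⌉ = 6761

101, 707, 1312, 1918, 2523, 3129, 3734, 4339, 4945, 5550, 6156, 6761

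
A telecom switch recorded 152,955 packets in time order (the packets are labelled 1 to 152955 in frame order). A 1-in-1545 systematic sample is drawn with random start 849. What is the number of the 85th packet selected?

130629

k = 1545
85th selection = r + (85−1)·k = 849 + 84×1545 = 849 + 129780 = 130629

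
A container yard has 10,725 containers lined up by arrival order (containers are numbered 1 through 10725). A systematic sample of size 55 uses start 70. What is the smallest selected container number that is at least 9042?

k = 10725/55 = 195
Steps past start: ⌈(9042 − 70)/195⌉ = ⌈8972/195⌉ = 47
Selected container: 70 + 47×195 = 9235

9235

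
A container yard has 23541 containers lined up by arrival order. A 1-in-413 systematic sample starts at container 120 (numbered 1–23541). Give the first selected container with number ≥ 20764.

k = 413
Steps past start: ⌈(20764 − 120)/413⌉ = ⌈20644/413⌉ = 50
Selected container: 120 + 50×413 = 20770

20770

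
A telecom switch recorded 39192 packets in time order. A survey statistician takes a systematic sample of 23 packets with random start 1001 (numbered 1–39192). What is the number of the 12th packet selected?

19745

k = 39192/23 = 1704
12th selection = r + (12−1)·k = 1001 + 11×1704 = 1001 + 18744 = 19745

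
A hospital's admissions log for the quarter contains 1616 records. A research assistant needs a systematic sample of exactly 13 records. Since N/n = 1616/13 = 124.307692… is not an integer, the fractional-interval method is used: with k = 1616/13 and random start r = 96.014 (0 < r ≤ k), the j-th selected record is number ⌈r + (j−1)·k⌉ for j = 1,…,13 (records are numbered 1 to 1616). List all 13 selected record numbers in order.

j=1: r + 0k = 96.014 → ⌈·⌉ = 97
j=2: r + 1k = 220.321692… → ⌈·⌉ = 221
j=3: r + 2k = 344.629384… → ⌈·⌉ = 345
j=4: r + 3k = 468.937076… → ⌈·⌉ = 469
j=5: r + 4k = 593.244769… → ⌈·⌉ = 594
j=6: r + 5k = 717.552461… → ⌈·⌉ = 718
j=7: r + 6k = 841.860153… → ⌈·⌉ = 842
j=8: r + 7k = 966.167846… → ⌈·⌉ = 967
j=9: r + 8k = 1090.475538… → ⌈·⌉ = 1091
j=10: r + 9k = 1214.783230… → ⌈·⌉ = 1215
j=11: r + 10k = 1339.090923… → ⌈·⌉ = 1340
j=12: r + 11k = 1463.398615… → ⌈·⌉ = 1464
j=13: r + 12k = 1587.706307… → ⌈·⌉ = 1588

97, 221, 345, 469, 594, 718, 842, 967, 1091, 1215, 1340, 1464, 1588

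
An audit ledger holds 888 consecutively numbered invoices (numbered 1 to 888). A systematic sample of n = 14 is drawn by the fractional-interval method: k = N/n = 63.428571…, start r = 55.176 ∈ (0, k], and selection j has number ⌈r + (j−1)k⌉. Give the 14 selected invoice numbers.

j=1: r + 0k = 55.176 → ⌈·⌉ = 56
j=2: r + 1k = 118.604571… → ⌈·⌉ = 119
j=3: r + 2k = 182.033142… → ⌈·⌉ = 183
j=4: r + 3k = 245.461714… → ⌈·⌉ = 246
j=5: r + 4k = 308.890285… → ⌈·⌉ = 309
j=6: r + 5k = 372.318857… → ⌈·⌉ = 373
j=7: r + 6k = 435.747428… → ⌈·⌉ = 436
j=8: r + 7k = 499.176 → ⌈·⌉ = 500
j=9: r + 8k = 562.604571… → ⌈·⌉ = 563
j=10: r + 9k = 626.033142… → ⌈·⌉ = 627
j=11: r + 10k = 689.461714… → ⌈·⌉ = 690
j=12: r + 11k = 752.890285… → ⌈·⌉ = 753
j=13: r + 12k = 816.318857… → ⌈·⌉ = 817
j=14: r + 13k = 879.747428… → ⌈·⌉ = 880

56, 119, 183, 246, 309, 373, 436, 500, 563, 627, 690, 753, 817, 880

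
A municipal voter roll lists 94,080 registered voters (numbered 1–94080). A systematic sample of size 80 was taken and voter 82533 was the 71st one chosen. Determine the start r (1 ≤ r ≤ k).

k = 94080/80 = 1176
r = 82533 − (71−1)×1176 = 82533 − 82320 = 213

213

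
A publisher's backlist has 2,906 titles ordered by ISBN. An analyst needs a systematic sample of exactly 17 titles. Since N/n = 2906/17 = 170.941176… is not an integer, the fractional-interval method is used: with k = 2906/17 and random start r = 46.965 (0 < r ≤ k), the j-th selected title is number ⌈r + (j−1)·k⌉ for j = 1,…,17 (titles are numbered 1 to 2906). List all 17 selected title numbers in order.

47, 218, 389, 560, 731, 902, 1073, 1244, 1415, 1586, 1757, 1928, 2099, 2270, 2441, 2612, 2783

j=1: r + 0k = 46.965 → ⌈·⌉ = 47
j=2: r + 1k = 217.906176… → ⌈·⌉ = 218
j=3: r + 2k = 388.847352… → ⌈·⌉ = 389
j=4: r + 3k = 559.788529… → ⌈·⌉ = 560
j=5: r + 4k = 730.729705… → ⌈·⌉ = 731
j=6: r + 5k = 901.670882… → ⌈·⌉ = 902
j=7: r + 6k = 1072.612058… → ⌈·⌉ = 1073
j=8: r + 7k = 1243.553235… → ⌈·⌉ = 1244
j=9: r + 8k = 1414.494411… → ⌈·⌉ = 1415
j=10: r + 9k = 1585.435588… → ⌈·⌉ = 1586
j=11: r + 10k = 1756.376764… → ⌈·⌉ = 1757
j=12: r + 11k = 1927.317941… → ⌈·⌉ = 1928
j=13: r + 12k = 2098.259117… → ⌈·⌉ = 2099
j=14: r + 13k = 2269.200294… → ⌈·⌉ = 2270
j=15: r + 14k = 2440.141470… → ⌈·⌉ = 2441
j=16: r + 15k = 2611.082647… → ⌈·⌉ = 2612
j=17: r + 16k = 2782.023823… → ⌈·⌉ = 2783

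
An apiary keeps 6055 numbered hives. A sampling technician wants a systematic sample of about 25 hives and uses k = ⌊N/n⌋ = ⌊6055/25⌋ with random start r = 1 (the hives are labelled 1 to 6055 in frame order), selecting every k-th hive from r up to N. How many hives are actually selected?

k = ⌊6055/25⌋ = 242
Achieved size = ⌊(6055 − 1)/242⌋ + 1 = ⌊6054/242⌋ + 1 = 25 + 1 = 26
(last selection: 1 + 25×242 = 6051 ≤ 6055; next would be 6293 > 6055)

26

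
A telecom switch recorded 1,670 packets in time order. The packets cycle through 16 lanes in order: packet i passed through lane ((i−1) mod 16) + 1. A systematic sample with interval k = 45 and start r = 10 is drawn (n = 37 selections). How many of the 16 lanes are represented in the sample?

16

Consecutive selections differ by k = 45, so their lane numbers differ by 45 mod 16 = 13.
gcd(45, 16) = 1, so the sample visits 16/1 = 16 distinct residues mod 16.
Start 10 is lane 10; the lanes hit are 1, 2, 3, 4, 5, 6, 7, 8, 9, 10, 11, 12, 13, 14, 15, 16.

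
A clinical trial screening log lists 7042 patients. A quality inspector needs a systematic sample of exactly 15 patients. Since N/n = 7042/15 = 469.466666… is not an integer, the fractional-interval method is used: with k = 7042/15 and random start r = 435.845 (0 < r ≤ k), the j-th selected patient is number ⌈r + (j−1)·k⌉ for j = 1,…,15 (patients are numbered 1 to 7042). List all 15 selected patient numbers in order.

j=1: r + 0k = 435.845 → ⌈·⌉ = 436
j=2: r + 1k = 905.311666… → ⌈·⌉ = 906
j=3: r + 2k = 1374.778333… → ⌈·⌉ = 1375
j=4: r + 3k = 1844.245 → ⌈·⌉ = 1845
j=5: r + 4k = 2313.711666… → ⌈·⌉ = 2314
j=6: r + 5k = 2783.178333… → ⌈·⌉ = 2784
j=7: r + 6k = 3252.645 → ⌈·⌉ = 3253
j=8: r + 7k = 3722.111666… → ⌈·⌉ = 3723
j=9: r + 8k = 4191.578333… → ⌈·⌉ = 4192
j=10: r + 9k = 4661.045 → ⌈·⌉ = 4662
j=11: r + 10k = 5130.511666… → ⌈·⌉ = 5131
j=12: r + 11k = 5599.978333… → ⌈·⌉ = 5600
j=13: r + 12k = 6069.445 → ⌈·⌉ = 6070
j=14: r + 13k = 6538.911666… → ⌈·⌉ = 6539
j=15: r + 14k = 7008.378333… → ⌈·⌉ = 7009

436, 906, 1375, 1845, 2314, 2784, 3253, 3723, 4192, 4662, 5131, 5600, 6070, 6539, 7009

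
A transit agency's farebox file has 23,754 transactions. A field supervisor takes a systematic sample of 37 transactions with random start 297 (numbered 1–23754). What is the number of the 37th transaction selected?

k = 23754/37 = 642
37th selection = r + (37−1)·k = 297 + 36×642 = 297 + 23112 = 23409

23409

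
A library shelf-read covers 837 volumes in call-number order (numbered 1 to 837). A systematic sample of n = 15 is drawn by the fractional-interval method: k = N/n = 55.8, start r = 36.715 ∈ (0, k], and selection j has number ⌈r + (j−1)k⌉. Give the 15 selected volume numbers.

j=1: r + 0k = 36.715 → ⌈·⌉ = 37
j=2: r + 1k = 92.515 → ⌈·⌉ = 93
j=3: r + 2k = 148.315 → ⌈·⌉ = 149
j=4: r + 3k = 204.115 → ⌈·⌉ = 205
j=5: r + 4k = 259.915 → ⌈·⌉ = 260
j=6: r + 5k = 315.715 → ⌈·⌉ = 316
j=7: r + 6k = 371.515 → ⌈·⌉ = 372
j=8: r + 7k = 427.315 → ⌈·⌉ = 428
j=9: r + 8k = 483.115 → ⌈·⌉ = 484
j=10: r + 9k = 538.915 → ⌈·⌉ = 539
j=11: r + 10k = 594.715 → ⌈·⌉ = 595
j=12: r + 11k = 650.515 → ⌈·⌉ = 651
j=13: r + 12k = 706.315 → ⌈·⌉ = 707
j=14: r + 13k = 762.115 → ⌈·⌉ = 763
j=15: r + 14k = 817.915 → ⌈·⌉ = 818

37, 93, 149, 205, 260, 316, 372, 428, 484, 539, 595, 651, 707, 763, 818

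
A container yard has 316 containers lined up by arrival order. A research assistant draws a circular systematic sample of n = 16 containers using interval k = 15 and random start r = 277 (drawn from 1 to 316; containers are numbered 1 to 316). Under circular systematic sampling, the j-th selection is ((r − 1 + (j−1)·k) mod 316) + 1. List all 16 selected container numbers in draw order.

Selection 1: 277
Selection 2: 277 + 15 = 292
Selection 3: 292 + 15 = 307
Selection 4: 307 + 15 = 322 → 322 − 316 = 6
Selection 5: 6 + 15 = 21
Selection 6: 21 + 15 = 36
Selection 7: 36 + 15 = 51
Selection 8: 51 + 15 = 66
Selection 9: 66 + 15 = 81
Selection 10: 81 + 15 = 96
Selection 11: 96 + 15 = 111
Selection 12: 111 + 15 = 126
Selection 13: 126 + 15 = 141
Selection 14: 141 + 15 = 156
Selection 15: 156 + 15 = 171
Selection 16: 171 + 15 = 186

277, 292, 307, 6, 21, 36, 51, 66, 81, 96, 111, 126, 141, 156, 171, 186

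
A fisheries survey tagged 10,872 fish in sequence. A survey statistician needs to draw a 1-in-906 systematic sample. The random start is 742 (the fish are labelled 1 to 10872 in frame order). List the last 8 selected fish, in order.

4366, 5272, 6178, 7084, 7990, 8896, 9802, 10708

5th selection = 742 + 4×906 = 4366
6th: 4366 + 906 = 5272
7th: 5272 + 906 = 6178
8th: 6178 + 906 = 7084
9th: 7084 + 906 = 7990
10th: 7990 + 906 = 8896
11th: 8896 + 906 = 9802
12th: 9802 + 906 = 10708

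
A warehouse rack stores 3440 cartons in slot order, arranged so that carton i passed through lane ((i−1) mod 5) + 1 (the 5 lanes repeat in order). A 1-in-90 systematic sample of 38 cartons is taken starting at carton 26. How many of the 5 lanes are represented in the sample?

Consecutive selections differ by k = 90, so their lane numbers differ by 90 mod 5 = 0.
gcd(90, 5) = 5, so the sample visits 5/5 = 1 distinct residues mod 5.
Start 26 is lane 1; the lanes hit are 1.

1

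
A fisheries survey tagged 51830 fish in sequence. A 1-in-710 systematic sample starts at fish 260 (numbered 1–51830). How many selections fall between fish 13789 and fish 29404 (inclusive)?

22

k = 710
First selection ≥ 13789: 260 + ⌈(13789−260)/710⌉·710 = 260 + 20×710 = 14460
Last selection ≤ 29404: 260 + ⌊(29404−260)/710⌋·710 = 260 + 41×710 = 29370
Count = 41 − 20 + 1 = 22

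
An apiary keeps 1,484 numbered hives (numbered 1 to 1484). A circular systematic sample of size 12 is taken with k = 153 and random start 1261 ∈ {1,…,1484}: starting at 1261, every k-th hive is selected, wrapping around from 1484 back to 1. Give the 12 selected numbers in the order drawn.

1261, 1414, 83, 236, 389, 542, 695, 848, 1001, 1154, 1307, 1460

Selection 1: 1261
Selection 2: 1261 + 153 = 1414
Selection 3: 1414 + 153 = 1567 → 1567 − 1484 = 83
Selection 4: 83 + 153 = 236
Selection 5: 236 + 153 = 389
Selection 6: 389 + 153 = 542
Selection 7: 542 + 153 = 695
Selection 8: 695 + 153 = 848
Selection 9: 848 + 153 = 1001
Selection 10: 1001 + 153 = 1154
Selection 11: 1154 + 153 = 1307
Selection 12: 1307 + 153 = 1460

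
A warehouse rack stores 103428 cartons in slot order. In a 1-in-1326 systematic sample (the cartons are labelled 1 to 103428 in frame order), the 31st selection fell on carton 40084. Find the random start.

304

k = 1326
r = 40084 − (31−1)×1326 = 40084 − 39780 = 304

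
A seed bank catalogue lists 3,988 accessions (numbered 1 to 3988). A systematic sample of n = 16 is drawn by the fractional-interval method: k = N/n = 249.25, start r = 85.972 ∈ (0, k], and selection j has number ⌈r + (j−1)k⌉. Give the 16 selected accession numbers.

j=1: r + 0k = 85.972 → ⌈·⌉ = 86
j=2: r + 1k = 335.222 → ⌈·⌉ = 336
j=3: r + 2k = 584.472 → ⌈·⌉ = 585
j=4: r + 3k = 833.722 → ⌈·⌉ = 834
j=5: r + 4k = 1082.972 → ⌈·⌉ = 1083
j=6: r + 5k = 1332.222 → ⌈·⌉ = 1333
j=7: r + 6k = 1581.472 → ⌈·⌉ = 1582
j=8: r + 7k = 1830.722 → ⌈·⌉ = 1831
j=9: r + 8k = 2079.972 → ⌈·⌉ = 2080
j=10: r + 9k = 2329.222 → ⌈·⌉ = 2330
j=11: r + 10k = 2578.472 → ⌈·⌉ = 2579
j=12: r + 11k = 2827.722 → ⌈·⌉ = 2828
j=13: r + 12k = 3076.972 → ⌈·⌉ = 3077
j=14: r + 13k = 3326.222 → ⌈·⌉ = 3327
j=15: r + 14k = 3575.472 → ⌈·⌉ = 3576
j=16: r + 15k = 3824.722 → ⌈·⌉ = 3825

86, 336, 585, 834, 1083, 1333, 1582, 1831, 2080, 2330, 2579, 2828, 3077, 3327, 3576, 3825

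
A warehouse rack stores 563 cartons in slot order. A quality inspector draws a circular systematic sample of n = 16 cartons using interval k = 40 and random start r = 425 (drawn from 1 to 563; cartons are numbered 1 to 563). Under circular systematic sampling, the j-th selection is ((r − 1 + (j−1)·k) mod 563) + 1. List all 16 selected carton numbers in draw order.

425, 465, 505, 545, 22, 62, 102, 142, 182, 222, 262, 302, 342, 382, 422, 462

Selection 1: 425
Selection 2: 425 + 40 = 465
Selection 3: 465 + 40 = 505
Selection 4: 505 + 40 = 545
Selection 5: 545 + 40 = 585 → 585 − 563 = 22
Selection 6: 22 + 40 = 62
Selection 7: 62 + 40 = 102
Selection 8: 102 + 40 = 142
Selection 9: 142 + 40 = 182
Selection 10: 182 + 40 = 222
Selection 11: 222 + 40 = 262
Selection 12: 262 + 40 = 302
Selection 13: 302 + 40 = 342
Selection 14: 342 + 40 = 382
Selection 15: 382 + 40 = 422
Selection 16: 422 + 40 = 462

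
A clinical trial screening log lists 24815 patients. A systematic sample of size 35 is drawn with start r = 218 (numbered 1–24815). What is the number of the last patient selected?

k = 24815/35 = 709
35th selection = r + (35−1)·k = 218 + 34×709 = 218 + 24106 = 24324

24324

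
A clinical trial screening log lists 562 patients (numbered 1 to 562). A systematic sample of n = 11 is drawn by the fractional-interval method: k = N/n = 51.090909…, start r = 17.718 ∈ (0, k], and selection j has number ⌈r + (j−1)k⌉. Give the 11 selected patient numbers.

j=1: r + 0k = 17.718 → ⌈·⌉ = 18
j=2: r + 1k = 68.808909… → ⌈·⌉ = 69
j=3: r + 2k = 119.899818… → ⌈·⌉ = 120
j=4: r + 3k = 170.990727… → ⌈·⌉ = 171
j=5: r + 4k = 222.081636… → ⌈·⌉ = 223
j=6: r + 5k = 273.172545… → ⌈·⌉ = 274
j=7: r + 6k = 324.263454… → ⌈·⌉ = 325
j=8: r + 7k = 375.354363… → ⌈·⌉ = 376
j=9: r + 8k = 426.445272… → ⌈·⌉ = 427
j=10: r + 9k = 477.536181… → ⌈·⌉ = 478
j=11: r + 10k = 528.627090… → ⌈·⌉ = 529

18, 69, 120, 171, 223, 274, 325, 376, 427, 478, 529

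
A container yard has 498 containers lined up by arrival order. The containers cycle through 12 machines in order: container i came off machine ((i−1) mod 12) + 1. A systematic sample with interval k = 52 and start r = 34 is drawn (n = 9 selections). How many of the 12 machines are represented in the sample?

Consecutive selections differ by k = 52, so their machine numbers differ by 52 mod 12 = 4.
gcd(52, 12) = 4, so the sample visits 12/4 = 3 distinct residues mod 12.
Start 34 is machine 10; the machines hit are 2, 6, 10.

3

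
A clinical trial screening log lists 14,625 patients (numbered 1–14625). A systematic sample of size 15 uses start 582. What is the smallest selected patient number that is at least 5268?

k = 14625/15 = 975
Steps past start: ⌈(5268 − 582)/975⌉ = ⌈4686/975⌉ = 5
Selected patient: 582 + 5×975 = 5457

5457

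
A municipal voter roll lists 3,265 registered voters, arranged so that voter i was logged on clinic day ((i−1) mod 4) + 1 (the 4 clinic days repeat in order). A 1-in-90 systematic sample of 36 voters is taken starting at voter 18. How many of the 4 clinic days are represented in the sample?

2

Consecutive selections differ by k = 90, so their clinic day numbers differ by 90 mod 4 = 2.
gcd(90, 4) = 2, so the sample visits 4/2 = 2 distinct residues mod 4.
Start 18 is clinic day 2; the clinic days hit are 2, 4.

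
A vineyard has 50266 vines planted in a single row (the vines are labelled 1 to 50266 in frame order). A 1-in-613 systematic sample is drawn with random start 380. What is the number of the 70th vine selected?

42677

k = 613
70th selection = r + (70−1)·k = 380 + 69×613 = 380 + 42297 = 42677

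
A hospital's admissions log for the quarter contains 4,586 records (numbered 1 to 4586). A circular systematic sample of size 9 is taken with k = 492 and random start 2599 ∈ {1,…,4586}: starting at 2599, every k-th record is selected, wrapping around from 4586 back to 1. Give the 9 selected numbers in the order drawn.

2599, 3091, 3583, 4075, 4567, 473, 965, 1457, 1949

Selection 1: 2599
Selection 2: 2599 + 492 = 3091
Selection 3: 3091 + 492 = 3583
Selection 4: 3583 + 492 = 4075
Selection 5: 4075 + 492 = 4567
Selection 6: 4567 + 492 = 5059 → 5059 − 4586 = 473
Selection 7: 473 + 492 = 965
Selection 8: 965 + 492 = 1457
Selection 9: 1457 + 492 = 1949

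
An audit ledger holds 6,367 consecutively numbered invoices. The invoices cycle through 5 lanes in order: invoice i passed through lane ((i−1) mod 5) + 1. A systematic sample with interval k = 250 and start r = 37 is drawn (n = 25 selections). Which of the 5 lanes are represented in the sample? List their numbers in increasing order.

Consecutive selections differ by k = 250, so their lane numbers differ by 250 mod 5 = 0.
gcd(250, 5) = 5, so the sample visits 5/5 = 1 distinct residues mod 5.
Start 37 is lane 2; the lanes hit are 2.

2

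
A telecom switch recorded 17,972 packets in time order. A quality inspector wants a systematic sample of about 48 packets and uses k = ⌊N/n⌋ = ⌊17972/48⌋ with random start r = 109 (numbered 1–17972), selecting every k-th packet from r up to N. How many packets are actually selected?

48

k = ⌊17972/48⌋ = 374
Achieved size = ⌊(17972 − 109)/374⌋ + 1 = ⌊17863/374⌋ + 1 = 47 + 1 = 48
(last selection: 109 + 47×374 = 17687 ≤ 17972; next would be 18061 > 17972)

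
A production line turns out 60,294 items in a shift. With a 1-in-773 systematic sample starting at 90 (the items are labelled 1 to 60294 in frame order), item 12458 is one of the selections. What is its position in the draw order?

k = 773
position = (12458 − 90)/773 + 1 = 12368/773 + 1 = 16 + 1 = 17

17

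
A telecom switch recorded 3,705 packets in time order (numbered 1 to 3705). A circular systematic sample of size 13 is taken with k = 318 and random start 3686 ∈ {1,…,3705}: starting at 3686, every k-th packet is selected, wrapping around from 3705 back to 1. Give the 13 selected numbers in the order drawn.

3686, 299, 617, 935, 1253, 1571, 1889, 2207, 2525, 2843, 3161, 3479, 92

Selection 1: 3686
Selection 2: 3686 + 318 = 4004 → 4004 − 3705 = 299
Selection 3: 299 + 318 = 617
Selection 4: 617 + 318 = 935
Selection 5: 935 + 318 = 1253
Selection 6: 1253 + 318 = 1571
Selection 7: 1571 + 318 = 1889
Selection 8: 1889 + 318 = 2207
Selection 9: 2207 + 318 = 2525
Selection 10: 2525 + 318 = 2843
Selection 11: 2843 + 318 = 3161
Selection 12: 3161 + 318 = 3479
Selection 13: 3479 + 318 = 3797 → 3797 − 3705 = 92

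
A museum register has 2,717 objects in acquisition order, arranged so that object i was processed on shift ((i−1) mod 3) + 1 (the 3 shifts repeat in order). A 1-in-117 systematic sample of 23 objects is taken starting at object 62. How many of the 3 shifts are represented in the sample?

Consecutive selections differ by k = 117, so their shift numbers differ by 117 mod 3 = 0.
gcd(117, 3) = 3, so the sample visits 3/3 = 1 distinct residues mod 3.
Start 62 is shift 2; the shifts hit are 2.

1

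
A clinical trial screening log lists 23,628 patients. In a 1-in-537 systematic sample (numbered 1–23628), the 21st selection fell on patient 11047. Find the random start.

k = 537
r = 11047 − (21−1)×537 = 11047 − 10740 = 307

307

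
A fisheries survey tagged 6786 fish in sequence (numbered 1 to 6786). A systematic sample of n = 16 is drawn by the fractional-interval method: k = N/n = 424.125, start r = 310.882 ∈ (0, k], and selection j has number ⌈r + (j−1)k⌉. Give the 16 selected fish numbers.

j=1: r + 0k = 310.882 → ⌈·⌉ = 311
j=2: r + 1k = 735.007 → ⌈·⌉ = 736
j=3: r + 2k = 1159.132 → ⌈·⌉ = 1160
j=4: r + 3k = 1583.257 → ⌈·⌉ = 1584
j=5: r + 4k = 2007.382 → ⌈·⌉ = 2008
j=6: r + 5k = 2431.507 → ⌈·⌉ = 2432
j=7: r + 6k = 2855.632 → ⌈·⌉ = 2856
j=8: r + 7k = 3279.757 → ⌈·⌉ = 3280
j=9: r + 8k = 3703.882 → ⌈·⌉ = 3704
j=10: r + 9k = 4128.007 → ⌈·⌉ = 4129
j=11: r + 10k = 4552.132 → ⌈·⌉ = 4553
j=12: r + 11k = 4976.257 → ⌈·⌉ = 4977
j=13: r + 12k = 5400.382 → ⌈·⌉ = 5401
j=14: r + 13k = 5824.507 → ⌈·⌉ = 5825
j=15: r + 14k = 6248.632 → ⌈·⌉ = 6249
j=16: r + 15k = 6672.757 → ⌈·⌉ = 6673

311, 736, 1160, 1584, 2008, 2432, 2856, 3280, 3704, 4129, 4553, 4977, 5401, 5825, 6249, 6673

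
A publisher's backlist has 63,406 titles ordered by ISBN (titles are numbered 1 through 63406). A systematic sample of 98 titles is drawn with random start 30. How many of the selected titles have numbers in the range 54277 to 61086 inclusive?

k = 63406/98 = 647
First selection ≥ 54277: 30 + ⌈(54277−30)/647⌉·647 = 30 + 84×647 = 54378
Last selection ≤ 61086: 30 + ⌊(61086−30)/647⌋·647 = 30 + 94×647 = 60848
Count = 94 − 84 + 1 = 11

11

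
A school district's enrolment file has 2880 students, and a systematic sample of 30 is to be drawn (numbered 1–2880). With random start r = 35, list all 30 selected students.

35, 131, 227, 323, 419, 515, 611, 707, 803, 899, 995, 1091, 1187, 1283, 1379, 1475, 1571, 1667, 1763, 1859, 1955, 2051, 2147, 2243, 2339, 2435, 2531, 2627, 2723, 2819

k = N/n = 2880/30 = 96
student 1: 35
student 2: 35 + 96 = 131
student 3: 131 + 96 = 227
student 4: 227 + 96 = 323
student 5: 323 + 96 = 419
student 6: 419 + 96 = 515
student 7: 515 + 96 = 611
student 8: 611 + 96 = 707
student 9: 707 + 96 = 803
student 10: 803 + 96 = 899
student 11: 899 + 96 = 995
student 12: 995 + 96 = 1091
student 13: 1091 + 96 = 1187
student 14: 1187 + 96 = 1283
student 15: 1283 + 96 = 1379
student 16: 1379 + 96 = 1475
student 17: 1475 + 96 = 1571
student 18: 1571 + 96 = 1667
student 19: 1667 + 96 = 1763
student 20: 1763 + 96 = 1859
student 21: 1859 + 96 = 1955
student 22: 1955 + 96 = 2051
student 23: 2051 + 96 = 2147
student 24: 2147 + 96 = 2243
student 25: 2243 + 96 = 2339
student 26: 2339 + 96 = 2435
student 27: 2435 + 96 = 2531
student 28: 2531 + 96 = 2627
student 29: 2627 + 96 = 2723
student 30: 2723 + 96 = 2819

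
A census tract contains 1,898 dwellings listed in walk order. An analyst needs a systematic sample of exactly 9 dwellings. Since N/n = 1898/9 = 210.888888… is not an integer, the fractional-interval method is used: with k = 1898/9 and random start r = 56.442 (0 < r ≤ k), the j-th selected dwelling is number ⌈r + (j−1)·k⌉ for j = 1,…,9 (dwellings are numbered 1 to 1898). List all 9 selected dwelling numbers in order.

57, 268, 479, 690, 900, 1111, 1322, 1533, 1744

j=1: r + 0k = 56.442 → ⌈·⌉ = 57
j=2: r + 1k = 267.330888… → ⌈·⌉ = 268
j=3: r + 2k = 478.219777… → ⌈·⌉ = 479
j=4: r + 3k = 689.108666… → ⌈·⌉ = 690
j=5: r + 4k = 899.997555… → ⌈·⌉ = 900
j=6: r + 5k = 1110.886444… → ⌈·⌉ = 1111
j=7: r + 6k = 1321.775333… → ⌈·⌉ = 1322
j=8: r + 7k = 1532.664222… → ⌈·⌉ = 1533
j=9: r + 8k = 1743.553111… → ⌈·⌉ = 1744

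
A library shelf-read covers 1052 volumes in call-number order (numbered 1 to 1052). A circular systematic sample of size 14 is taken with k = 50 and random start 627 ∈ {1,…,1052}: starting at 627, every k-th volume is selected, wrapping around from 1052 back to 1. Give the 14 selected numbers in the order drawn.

627, 677, 727, 777, 827, 877, 927, 977, 1027, 25, 75, 125, 175, 225

Selection 1: 627
Selection 2: 627 + 50 = 677
Selection 3: 677 + 50 = 727
Selection 4: 727 + 50 = 777
Selection 5: 777 + 50 = 827
Selection 6: 827 + 50 = 877
Selection 7: 877 + 50 = 927
Selection 8: 927 + 50 = 977
Selection 9: 977 + 50 = 1027
Selection 10: 1027 + 50 = 1077 → 1077 − 1052 = 25
Selection 11: 25 + 50 = 75
Selection 12: 75 + 50 = 125
Selection 13: 125 + 50 = 175
Selection 14: 175 + 50 = 225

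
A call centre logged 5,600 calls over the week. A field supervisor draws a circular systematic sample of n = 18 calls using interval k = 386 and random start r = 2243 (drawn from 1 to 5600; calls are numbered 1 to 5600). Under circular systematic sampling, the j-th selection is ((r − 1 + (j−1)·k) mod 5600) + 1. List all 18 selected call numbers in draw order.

2243, 2629, 3015, 3401, 3787, 4173, 4559, 4945, 5331, 117, 503, 889, 1275, 1661, 2047, 2433, 2819, 3205

Selection 1: 2243
Selection 2: 2243 + 386 = 2629
Selection 3: 2629 + 386 = 3015
Selection 4: 3015 + 386 = 3401
Selection 5: 3401 + 386 = 3787
Selection 6: 3787 + 386 = 4173
Selection 7: 4173 + 386 = 4559
Selection 8: 4559 + 386 = 4945
Selection 9: 4945 + 386 = 5331
Selection 10: 5331 + 386 = 5717 → 5717 − 5600 = 117
Selection 11: 117 + 386 = 503
Selection 12: 503 + 386 = 889
Selection 13: 889 + 386 = 1275
Selection 14: 1275 + 386 = 1661
Selection 15: 1661 + 386 = 2047
Selection 16: 2047 + 386 = 2433
Selection 17: 2433 + 386 = 2819
Selection 18: 2819 + 386 = 3205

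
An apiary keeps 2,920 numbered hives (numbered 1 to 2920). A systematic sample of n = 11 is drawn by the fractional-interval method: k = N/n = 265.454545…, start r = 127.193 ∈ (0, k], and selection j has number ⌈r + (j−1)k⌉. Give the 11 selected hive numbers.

j=1: r + 0k = 127.193 → ⌈·⌉ = 128
j=2: r + 1k = 392.647545… → ⌈·⌉ = 393
j=3: r + 2k = 658.102090… → ⌈·⌉ = 659
j=4: r + 3k = 923.556636… → ⌈·⌉ = 924
j=5: r + 4k = 1189.011181… → ⌈·⌉ = 1190
j=6: r + 5k = 1454.465727… → ⌈·⌉ = 1455
j=7: r + 6k = 1719.920272… → ⌈·⌉ = 1720
j=8: r + 7k = 1985.374818… → ⌈·⌉ = 1986
j=9: r + 8k = 2250.829363… → ⌈·⌉ = 2251
j=10: r + 9k = 2516.283909… → ⌈·⌉ = 2517
j=11: r + 10k = 2781.738454… → ⌈·⌉ = 2782

128, 393, 659, 924, 1190, 1455, 1720, 1986, 2251, 2517, 2782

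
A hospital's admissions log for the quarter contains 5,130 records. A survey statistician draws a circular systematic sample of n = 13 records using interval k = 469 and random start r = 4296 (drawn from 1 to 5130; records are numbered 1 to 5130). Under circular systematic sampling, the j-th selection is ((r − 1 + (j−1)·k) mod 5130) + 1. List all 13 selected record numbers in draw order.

4296, 4765, 104, 573, 1042, 1511, 1980, 2449, 2918, 3387, 3856, 4325, 4794

Selection 1: 4296
Selection 2: 4296 + 469 = 4765
Selection 3: 4765 + 469 = 5234 → 5234 − 5130 = 104
Selection 4: 104 + 469 = 573
Selection 5: 573 + 469 = 1042
Selection 6: 1042 + 469 = 1511
Selection 7: 1511 + 469 = 1980
Selection 8: 1980 + 469 = 2449
Selection 9: 2449 + 469 = 2918
Selection 10: 2918 + 469 = 3387
Selection 11: 3387 + 469 = 3856
Selection 12: 3856 + 469 = 4325
Selection 13: 4325 + 469 = 4794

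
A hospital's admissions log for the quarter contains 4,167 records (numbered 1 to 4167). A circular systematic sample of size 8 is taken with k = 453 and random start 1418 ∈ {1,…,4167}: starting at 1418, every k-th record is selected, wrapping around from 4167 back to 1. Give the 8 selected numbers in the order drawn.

Selection 1: 1418
Selection 2: 1418 + 453 = 1871
Selection 3: 1871 + 453 = 2324
Selection 4: 2324 + 453 = 2777
Selection 5: 2777 + 453 = 3230
Selection 6: 3230 + 453 = 3683
Selection 7: 3683 + 453 = 4136
Selection 8: 4136 + 453 = 4589 → 4589 − 4167 = 422

1418, 1871, 2324, 2777, 3230, 3683, 4136, 422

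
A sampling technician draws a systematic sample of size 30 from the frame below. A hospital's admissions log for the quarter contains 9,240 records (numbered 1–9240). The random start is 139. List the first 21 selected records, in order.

k = N/n = 9240/30 = 308
record 1: 139
record 2: 139 + 308 = 447
record 3: 447 + 308 = 755
record 4: 755 + 308 = 1063
record 5: 1063 + 308 = 1371
record 6: 1371 + 308 = 1679
record 7: 1679 + 308 = 1987
record 8: 1987 + 308 = 2295
record 9: 2295 + 308 = 2603
record 10: 2603 + 308 = 2911
record 11: 2911 + 308 = 3219
record 12: 3219 + 308 = 3527
record 13: 3527 + 308 = 3835
record 14: 3835 + 308 = 4143
record 15: 4143 + 308 = 4451
record 16: 4451 + 308 = 4759
record 17: 4759 + 308 = 5067
record 18: 5067 + 308 = 5375
record 19: 5375 + 308 = 5683
record 20: 5683 + 308 = 5991
record 21: 5991 + 308 = 6299

139, 447, 755, 1063, 1371, 1679, 1987, 2295, 2603, 2911, 3219, 3527, 3835, 4143, 4451, 4759, 5067, 5375, 5683, 5991, 6299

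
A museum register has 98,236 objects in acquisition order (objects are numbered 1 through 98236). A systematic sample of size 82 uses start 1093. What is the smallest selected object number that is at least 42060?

k = 98236/82 = 1198
Steps past start: ⌈(42060 − 1093)/1198⌉ = ⌈40967/1198⌉ = 35
Selected object: 1093 + 35×1198 = 43023

43023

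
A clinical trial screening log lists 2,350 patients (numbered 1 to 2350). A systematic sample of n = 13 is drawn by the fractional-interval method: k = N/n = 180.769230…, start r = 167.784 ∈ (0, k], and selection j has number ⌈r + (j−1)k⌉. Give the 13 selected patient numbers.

168, 349, 530, 711, 891, 1072, 1253, 1434, 1614, 1795, 1976, 2157, 2338

j=1: r + 0k = 167.784 → ⌈·⌉ = 168
j=2: r + 1k = 348.553230… → ⌈·⌉ = 349
j=3: r + 2k = 529.322461… → ⌈·⌉ = 530
j=4: r + 3k = 710.091692… → ⌈·⌉ = 711
j=5: r + 4k = 890.860923… → ⌈·⌉ = 891
j=6: r + 5k = 1071.630153… → ⌈·⌉ = 1072
j=7: r + 6k = 1252.399384… → ⌈·⌉ = 1253
j=8: r + 7k = 1433.168615… → ⌈·⌉ = 1434
j=9: r + 8k = 1613.937846… → ⌈·⌉ = 1614
j=10: r + 9k = 1794.707076… → ⌈·⌉ = 1795
j=11: r + 10k = 1975.476307… → ⌈·⌉ = 1976
j=12: r + 11k = 2156.245538… → ⌈·⌉ = 2157
j=13: r + 12k = 2337.014769… → ⌈·⌉ = 2338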